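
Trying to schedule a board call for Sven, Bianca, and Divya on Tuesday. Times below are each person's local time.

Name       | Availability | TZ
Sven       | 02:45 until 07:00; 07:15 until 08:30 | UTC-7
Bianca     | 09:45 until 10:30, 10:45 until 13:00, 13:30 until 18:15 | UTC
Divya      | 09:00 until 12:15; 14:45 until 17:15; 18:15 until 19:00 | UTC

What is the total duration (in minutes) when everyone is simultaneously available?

180

Sven in UTC: 09:45-14:00, 14:15-15:30 (add 7h to convert from UTC-7).
Bianca in UTC: 09:45-10:30, 10:45-13:00, 13:30-18:15.
Divya in UTC: 09:00-12:15, 14:45-17:15, 18:15-19:00.
Sven ∩ Bianca: 09:45-10:30, 10:45-13:00, 13:30-14:00, 14:15-15:30.
Sven ∩ Bianca ∩ Divya: 09:45-10:30, 10:45-12:15, 14:45-15:30.
Summing the common windows: 45 + 90 + 45 = 180 minutes.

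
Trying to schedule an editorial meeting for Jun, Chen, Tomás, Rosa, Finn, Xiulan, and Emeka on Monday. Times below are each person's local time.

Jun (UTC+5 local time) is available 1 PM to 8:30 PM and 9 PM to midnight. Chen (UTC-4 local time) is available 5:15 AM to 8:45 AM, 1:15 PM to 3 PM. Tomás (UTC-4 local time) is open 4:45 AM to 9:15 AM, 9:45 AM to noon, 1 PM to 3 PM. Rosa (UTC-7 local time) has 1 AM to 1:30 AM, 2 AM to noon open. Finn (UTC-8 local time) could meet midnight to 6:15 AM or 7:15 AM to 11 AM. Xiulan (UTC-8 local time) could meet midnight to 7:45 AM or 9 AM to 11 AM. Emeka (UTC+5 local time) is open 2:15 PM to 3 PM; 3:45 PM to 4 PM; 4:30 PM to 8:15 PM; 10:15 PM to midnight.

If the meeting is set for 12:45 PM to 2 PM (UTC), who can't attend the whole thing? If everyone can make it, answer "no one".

Jun in UTC: 08:00-15:30, 16:00-19:00 (subtract 5h to convert from UTC+5).
Chen in UTC: 09:15-12:45, 17:15-19:00 (add 4h to convert from UTC-4).
Tomás in UTC: 08:45-13:15, 13:45-16:00, 17:00-19:00 (add 4h to convert from UTC-4).
Rosa in UTC: 08:00-08:30, 09:00-19:00 (add 7h to convert from UTC-7).
Finn in UTC: 08:00-14:15, 15:15-19:00 (add 8h to convert from UTC-8).
Xiulan in UTC: 08:00-15:45, 17:00-19:00 (add 8h to convert from UTC-8).
Emeka in UTC: 09:15-10:00, 10:45-11:00, 11:30-15:15, 17:15-19:00 (subtract 5h to convert from UTC+5).
Jun: free for 12:45-14:00. Chen: not fully free for 12:45-14:00. Tomás: not fully free for 12:45-14:00. Rosa: free for 12:45-14:00. Finn: free for 12:45-14:00. Xiulan: free for 12:45-14:00. Emeka: free for 12:45-14:00.

Chen, Tomás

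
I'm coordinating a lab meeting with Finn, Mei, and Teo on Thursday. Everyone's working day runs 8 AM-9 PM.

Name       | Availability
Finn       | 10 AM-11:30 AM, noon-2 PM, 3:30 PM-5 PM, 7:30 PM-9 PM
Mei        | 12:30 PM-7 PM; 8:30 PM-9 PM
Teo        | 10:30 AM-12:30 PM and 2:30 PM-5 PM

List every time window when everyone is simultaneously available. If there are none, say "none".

Finn ∩ Mei: 12:30-14:00, 15:30-17:00, 20:30-21:00.
Finn ∩ Mei ∩ Teo: 15:30-17:00.
Those are the intersection windows.

15:30-17:00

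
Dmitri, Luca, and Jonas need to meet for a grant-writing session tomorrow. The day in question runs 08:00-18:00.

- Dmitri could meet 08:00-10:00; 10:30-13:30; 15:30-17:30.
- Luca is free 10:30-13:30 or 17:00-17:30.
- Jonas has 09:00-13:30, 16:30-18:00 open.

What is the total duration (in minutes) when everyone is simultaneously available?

Dmitri ∩ Luca: 10:30-13:30, 17:00-17:30.
Dmitri ∩ Luca ∩ Jonas: 10:30-13:30, 17:00-17:30.
So the common availability across everyone is 10:30-13:30, 17:00-17:30.
Summing the common windows: 180 + 30 = 210 minutes.

210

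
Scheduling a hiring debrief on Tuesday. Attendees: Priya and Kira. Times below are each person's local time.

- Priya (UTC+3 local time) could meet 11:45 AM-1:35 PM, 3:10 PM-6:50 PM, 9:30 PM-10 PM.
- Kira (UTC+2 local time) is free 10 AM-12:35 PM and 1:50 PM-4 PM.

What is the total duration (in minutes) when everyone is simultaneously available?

220

Priya in UTC: 08:45-10:35, 12:10-15:50, 18:30-19:00 (subtract 3h to convert from UTC+3).
Kira in UTC: 08:00-10:35, 11:50-14:00 (subtract 2h to convert from UTC+2).
Priya ∩ Kira: 08:45-10:35, 12:10-14:00.
Summing the common windows: 110 + 110 = 220 minutes.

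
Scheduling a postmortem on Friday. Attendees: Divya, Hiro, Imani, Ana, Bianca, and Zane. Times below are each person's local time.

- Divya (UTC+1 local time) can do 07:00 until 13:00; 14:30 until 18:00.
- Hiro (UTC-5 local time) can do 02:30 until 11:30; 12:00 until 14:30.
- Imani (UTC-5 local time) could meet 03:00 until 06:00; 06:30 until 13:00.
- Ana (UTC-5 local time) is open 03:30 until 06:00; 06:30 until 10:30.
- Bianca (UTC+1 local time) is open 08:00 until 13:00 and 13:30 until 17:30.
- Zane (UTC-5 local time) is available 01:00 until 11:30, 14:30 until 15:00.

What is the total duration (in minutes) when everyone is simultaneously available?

Divya in UTC: 06:00-12:00, 13:30-17:00 (subtract 1h to convert from UTC+1).
Hiro in UTC: 07:30-16:30, 17:00-19:30 (add 5h to convert from UTC-5).
Imani in UTC: 08:00-11:00, 11:30-18:00 (add 5h to convert from UTC-5).
Ana in UTC: 08:30-11:00, 11:30-15:30 (add 5h to convert from UTC-5).
Bianca in UTC: 07:00-12:00, 12:30-16:30 (subtract 1h to convert from UTC+1).
Zane in UTC: 06:00-16:30, 19:30-20:00 (add 5h to convert from UTC-5).
Divya ∩ Hiro: 07:30-12:00, 13:30-16:30.
Divya ∩ Hiro ∩ Imani: 08:00-11:00, 11:30-12:00, 13:30-16:30.
Divya ∩ Hiro ∩ Imani ∩ Ana: 08:30-11:00, 11:30-12:00, 13:30-15:30.
Divya ∩ Hiro ∩ Imani ∩ Ana ∩ Bianca: 08:30-11:00, 11:30-12:00, 13:30-15:30.
Divya ∩ Hiro ∩ Imani ∩ Ana ∩ Bianca ∩ Zane: 08:30-11:00, 11:30-12:00, 13:30-15:30.
Those are the intersection windows.
Summing the common windows: 150 + 30 + 120 = 300 minutes.

300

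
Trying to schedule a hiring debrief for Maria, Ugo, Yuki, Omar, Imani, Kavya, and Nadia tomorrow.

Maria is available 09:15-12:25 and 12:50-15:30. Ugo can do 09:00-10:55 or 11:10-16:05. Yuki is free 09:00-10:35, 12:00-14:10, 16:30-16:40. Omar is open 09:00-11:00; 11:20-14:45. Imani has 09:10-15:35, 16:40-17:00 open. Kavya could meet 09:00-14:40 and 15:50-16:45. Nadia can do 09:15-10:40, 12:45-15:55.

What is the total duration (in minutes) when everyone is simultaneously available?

Maria ∩ Ugo: 09:15-10:55, 11:10-12:25, 12:50-15:30.
Maria ∩ Ugo ∩ Yuki: 09:15-10:35, 12:00-12:25, 12:50-14:10.
Maria ∩ Ugo ∩ Yuki ∩ Omar: 09:15-10:35, 12:00-12:25, 12:50-14:10.
Maria ∩ Ugo ∩ Yuki ∩ Omar ∩ Imani: 09:15-10:35, 12:00-12:25, 12:50-14:10.
Maria ∩ Ugo ∩ Yuki ∩ Omar ∩ Imani ∩ Kavya: 09:15-10:35, 12:00-12:25, 12:50-14:10.
Maria ∩ Ugo ∩ Yuki ∩ Omar ∩ Imani ∩ Kavya ∩ Nadia: 09:15-10:35, 12:50-14:10.
Summing the common windows: 80 + 80 = 160 minutes.

160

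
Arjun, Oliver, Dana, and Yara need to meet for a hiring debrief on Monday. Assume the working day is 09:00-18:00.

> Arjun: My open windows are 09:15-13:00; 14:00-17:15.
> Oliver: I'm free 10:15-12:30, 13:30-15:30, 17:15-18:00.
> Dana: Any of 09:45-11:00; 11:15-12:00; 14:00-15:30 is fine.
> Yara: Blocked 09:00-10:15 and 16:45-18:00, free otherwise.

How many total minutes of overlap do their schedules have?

Arjun free: 09:15-13:00, 14:00-17:15.
Oliver free: 10:15-12:30, 13:30-15:30, 17:15-18:00.
Dana free: 09:45-11:00, 11:15-12:00, 14:00-15:30.
Yara free: 10:15-16:45 (invert busy blocks within the working day).
Arjun ∩ Oliver: 10:15-12:30, 14:00-15:30.
Arjun ∩ Oliver ∩ Dana: 10:15-11:00, 11:15-12:00, 14:00-15:30.
Arjun ∩ Oliver ∩ Dana ∩ Yara: 10:15-11:00, 11:15-12:00, 14:00-15:30.
Those are the intersection windows.
Summing the common windows: 45 + 45 + 90 = 180 minutes.

180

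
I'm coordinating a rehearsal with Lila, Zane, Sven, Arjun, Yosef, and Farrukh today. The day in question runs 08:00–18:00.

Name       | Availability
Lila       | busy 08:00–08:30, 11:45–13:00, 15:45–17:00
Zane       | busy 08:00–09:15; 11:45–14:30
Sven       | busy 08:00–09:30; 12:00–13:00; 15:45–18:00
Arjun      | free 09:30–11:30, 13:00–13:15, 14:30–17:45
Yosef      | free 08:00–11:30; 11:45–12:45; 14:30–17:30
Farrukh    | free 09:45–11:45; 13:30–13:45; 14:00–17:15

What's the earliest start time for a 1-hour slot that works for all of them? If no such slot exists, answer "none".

09:45

Lila free: 08:30-11:45, 13:00-15:45, 17:00-18:00 (invert busy blocks within the working day).
Zane free: 09:15-11:45, 14:30-18:00 (invert busy blocks within the working day).
Sven free: 09:30-12:00, 13:00-15:45 (invert busy blocks within the working day).
Arjun free: 09:30-11:30, 13:00-13:15, 14:30-17:45.
Yosef free: 08:00-11:30, 11:45-12:45, 14:30-17:30.
Farrukh free: 09:45-11:45, 13:30-13:45, 14:00-17:15.
Lila ∩ Zane: 09:15-11:45, 14:30-15:45, 17:00-18:00.
Lila ∩ Zane ∩ Sven: 09:30-11:45, 14:30-15:45.
Lila ∩ Zane ∩ Sven ∩ Arjun: 09:30-11:30, 14:30-15:45.
Lila ∩ Zane ∩ Sven ∩ Arjun ∩ Yosef: 09:30-11:30, 14:30-15:45.
Lila ∩ Zane ∩ Sven ∩ Arjun ∩ Yosef ∩ Farrukh: 09:45-11:30, 14:30-15:45.
The first common window of at least 60 minutes is 09:45-11:30, so the earliest start is 09:45.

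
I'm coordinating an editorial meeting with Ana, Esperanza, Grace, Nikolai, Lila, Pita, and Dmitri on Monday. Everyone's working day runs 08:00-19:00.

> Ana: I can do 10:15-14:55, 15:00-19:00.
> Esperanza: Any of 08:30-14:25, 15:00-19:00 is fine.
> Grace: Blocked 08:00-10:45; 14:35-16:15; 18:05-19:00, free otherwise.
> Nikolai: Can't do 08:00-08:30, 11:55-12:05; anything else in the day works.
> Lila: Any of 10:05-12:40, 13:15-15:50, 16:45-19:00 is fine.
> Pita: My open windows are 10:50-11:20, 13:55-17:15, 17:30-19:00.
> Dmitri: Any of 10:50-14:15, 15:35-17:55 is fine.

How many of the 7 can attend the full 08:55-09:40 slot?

2

Ana free: 10:15-14:55, 15:00-19:00.
Esperanza free: 08:30-14:25, 15:00-19:00.
Grace free: 10:45-14:35, 16:15-18:05 (invert busy blocks within the working day).
Nikolai free: 08:30-11:55, 12:05-19:00 (invert busy blocks within the working day).
Lila free: 10:05-12:40, 13:15-15:50, 16:45-19:00.
Pita free: 10:50-11:20, 13:55-17:15, 17:30-19:00.
Dmitri free: 10:50-14:15, 15:35-17:55.
Esperanza and Nikolai can make the full 08:55-09:40 slot — that's 2.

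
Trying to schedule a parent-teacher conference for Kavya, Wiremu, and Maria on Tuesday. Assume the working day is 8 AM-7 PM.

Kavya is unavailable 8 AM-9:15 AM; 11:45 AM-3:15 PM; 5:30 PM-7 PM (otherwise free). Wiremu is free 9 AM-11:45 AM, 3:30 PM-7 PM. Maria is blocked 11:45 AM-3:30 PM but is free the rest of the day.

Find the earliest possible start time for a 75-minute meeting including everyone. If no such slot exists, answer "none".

09:15

Kavya free: 09:15-11:45, 15:15-17:30 (invert busy blocks within the working day).
Wiremu free: 09:00-11:45, 15:30-19:00.
Maria free: 08:00-11:45, 15:30-19:00 (invert busy blocks within the working day).
Kavya ∩ Wiremu: 09:15-11:45, 15:30-17:30.
Kavya ∩ Wiremu ∩ Maria: 09:15-11:45, 15:30-17:30.
The first common window of at least 75 minutes is 09:15-11:45, so the earliest start is 09:15.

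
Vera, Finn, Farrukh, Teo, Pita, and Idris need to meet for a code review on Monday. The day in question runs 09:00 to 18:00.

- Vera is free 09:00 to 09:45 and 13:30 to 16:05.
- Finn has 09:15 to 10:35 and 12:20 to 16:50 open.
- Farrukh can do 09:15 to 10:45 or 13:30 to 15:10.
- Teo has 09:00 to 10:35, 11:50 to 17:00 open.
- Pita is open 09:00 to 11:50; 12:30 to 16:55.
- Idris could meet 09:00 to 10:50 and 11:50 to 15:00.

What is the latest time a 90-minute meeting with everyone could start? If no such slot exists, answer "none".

13:30

Vera ∩ Finn: 09:15-09:45, 13:30-16:05.
Vera ∩ Finn ∩ Farrukh: 09:15-09:45, 13:30-15:10.
Vera ∩ Finn ∩ Farrukh ∩ Teo: 09:15-09:45, 13:30-15:10.
Vera ∩ Finn ∩ Farrukh ∩ Teo ∩ Pita: 09:15-09:45, 13:30-15:10.
Vera ∩ Finn ∩ Farrukh ∩ Teo ∩ Pita ∩ Idris: 09:15-09:45, 13:30-15:00.
The last common window of at least 90 minutes is 13:30-15:00; a 90-minute meeting can start as late as 13:30 and still end by 15:00.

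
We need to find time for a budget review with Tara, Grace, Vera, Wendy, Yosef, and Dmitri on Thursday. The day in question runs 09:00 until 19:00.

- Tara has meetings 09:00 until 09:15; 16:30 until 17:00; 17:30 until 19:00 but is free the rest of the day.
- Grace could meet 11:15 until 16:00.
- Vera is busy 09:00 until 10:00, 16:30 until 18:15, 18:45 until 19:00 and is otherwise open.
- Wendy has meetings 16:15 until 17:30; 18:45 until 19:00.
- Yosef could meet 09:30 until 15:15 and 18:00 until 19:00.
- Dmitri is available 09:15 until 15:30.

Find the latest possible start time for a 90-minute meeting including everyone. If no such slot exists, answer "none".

Tara free: 09:15-16:30, 17:00-17:30 (invert busy blocks within the working day).
Grace free: 11:15-16:00.
Vera free: 10:00-16:30, 18:15-18:45 (invert busy blocks within the working day).
Wendy free: 09:00-16:15, 17:30-18:45 (invert busy blocks within the working day).
Yosef free: 09:30-15:15, 18:00-19:00.
Dmitri free: 09:15-15:30.
Tara ∩ Grace: 11:15-16:00.
Tara ∩ Grace ∩ Vera: 11:15-16:00.
Tara ∩ Grace ∩ Vera ∩ Wendy: 11:15-16:00.
Tara ∩ Grace ∩ Vera ∩ Wendy ∩ Yosef: 11:15-15:15.
Tara ∩ Grace ∩ Vera ∩ Wendy ∩ Yosef ∩ Dmitri: 11:15-15:15.
Those are the intersection windows.
The last common window of at least 90 minutes is 11:15-15:15; a 90-minute meeting can start as late as 13:45 and still end by 15:15.

13:45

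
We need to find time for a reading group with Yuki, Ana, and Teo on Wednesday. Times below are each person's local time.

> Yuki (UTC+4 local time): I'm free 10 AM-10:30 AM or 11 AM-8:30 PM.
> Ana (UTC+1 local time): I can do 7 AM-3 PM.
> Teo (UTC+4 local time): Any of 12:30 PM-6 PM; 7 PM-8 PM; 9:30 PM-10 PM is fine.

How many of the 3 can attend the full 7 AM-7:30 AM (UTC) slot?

2

Yuki in UTC: 06:00-06:30, 07:00-16:30 (subtract 4h to convert from UTC+4).
Ana in UTC: 06:00-14:00 (subtract 1h to convert from UTC+1).
Teo in UTC: 08:30-14:00, 15:00-16:00, 17:30-18:00 (subtract 4h to convert from UTC+4).
Yuki and Ana can make the full 07:00-07:30 slot — that's 2.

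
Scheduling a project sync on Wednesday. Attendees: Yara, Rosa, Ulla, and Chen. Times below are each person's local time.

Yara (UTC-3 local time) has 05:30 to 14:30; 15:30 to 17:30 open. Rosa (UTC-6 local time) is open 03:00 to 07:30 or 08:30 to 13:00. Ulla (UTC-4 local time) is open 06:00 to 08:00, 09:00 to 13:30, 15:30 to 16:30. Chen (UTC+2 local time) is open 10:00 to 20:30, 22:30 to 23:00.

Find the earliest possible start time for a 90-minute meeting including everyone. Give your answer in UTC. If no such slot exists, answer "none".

10:00

Yara in UTC: 08:30-17:30, 18:30-20:30 (add 3h to convert from UTC-3).
Rosa in UTC: 09:00-13:30, 14:30-19:00 (add 6h to convert from UTC-6).
Ulla in UTC: 10:00-12:00, 13:00-17:30, 19:30-20:30 (add 4h to convert from UTC-4).
Chen in UTC: 08:00-18:30, 20:30-21:00 (subtract 2h to convert from UTC+2).
Yara ∩ Rosa: 09:00-13:30, 14:30-17:30, 18:30-19:00.
Yara ∩ Rosa ∩ Ulla: 10:00-12:00, 13:00-13:30, 14:30-17:30.
Yara ∩ Rosa ∩ Ulla ∩ Chen: 10:00-12:00, 13:00-13:30, 14:30-17:30.
The first common window of at least 90 minutes is 10:00-12:00, so the earliest start is 10:00.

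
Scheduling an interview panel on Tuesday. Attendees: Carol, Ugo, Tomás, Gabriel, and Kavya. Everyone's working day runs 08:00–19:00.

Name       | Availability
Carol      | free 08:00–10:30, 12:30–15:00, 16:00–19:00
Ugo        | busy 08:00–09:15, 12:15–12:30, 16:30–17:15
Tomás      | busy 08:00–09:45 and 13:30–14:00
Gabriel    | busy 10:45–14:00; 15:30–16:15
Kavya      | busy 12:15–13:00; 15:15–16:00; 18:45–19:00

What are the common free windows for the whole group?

09:45-10:30, 14:00-15:00, 16:15-16:30, 17:15-18:45

Carol free: 08:00-10:30, 12:30-15:00, 16:00-19:00.
Ugo free: 09:15-12:15, 12:30-16:30, 17:15-19:00 (invert busy blocks within the working day).
Tomás free: 09:45-13:30, 14:00-19:00 (invert busy blocks within the working day).
Gabriel free: 08:00-10:45, 14:00-15:30, 16:15-19:00 (invert busy blocks within the working day).
Kavya free: 08:00-12:15, 13:00-15:15, 16:00-18:45 (invert busy blocks within the working day).
Carol ∩ Ugo: 09:15-10:30, 12:30-15:00, 16:00-16:30, 17:15-19:00.
Carol ∩ Ugo ∩ Tomás: 09:45-10:30, 12:30-13:30, 14:00-15:00, 16:00-16:30, 17:15-19:00.
Carol ∩ Ugo ∩ Tomás ∩ Gabriel: 09:45-10:30, 14:00-15:00, 16:15-16:30, 17:15-19:00.
Carol ∩ Ugo ∩ Tomás ∩ Gabriel ∩ Kavya: 09:45-10:30, 14:00-15:00, 16:15-16:30, 17:15-18:45.
Those are the intersection windows.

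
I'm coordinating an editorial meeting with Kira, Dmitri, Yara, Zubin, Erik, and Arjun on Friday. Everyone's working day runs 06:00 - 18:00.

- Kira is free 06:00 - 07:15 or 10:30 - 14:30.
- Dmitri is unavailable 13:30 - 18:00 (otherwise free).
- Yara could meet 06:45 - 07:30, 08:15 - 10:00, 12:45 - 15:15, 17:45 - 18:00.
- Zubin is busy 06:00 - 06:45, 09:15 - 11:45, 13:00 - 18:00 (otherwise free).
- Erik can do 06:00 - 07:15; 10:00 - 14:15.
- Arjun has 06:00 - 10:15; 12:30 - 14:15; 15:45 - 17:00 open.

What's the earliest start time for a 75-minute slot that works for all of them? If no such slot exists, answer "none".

Kira free: 06:00-07:15, 10:30-14:30.
Dmitri free: 06:00-13:30 (invert busy blocks within the working day).
Yara free: 06:45-07:30, 08:15-10:00, 12:45-15:15, 17:45-18:00.
Zubin free: 06:45-09:15, 11:45-13:00 (invert busy blocks within the working day).
Erik free: 06:00-07:15, 10:00-14:15.
Arjun free: 06:00-10:15, 12:30-14:15, 15:45-17:00.
Kira ∩ Dmitri: 06:00-07:15, 10:30-13:30.
Kira ∩ Dmitri ∩ Yara: 06:45-07:15, 12:45-13:30.
Kira ∩ Dmitri ∩ Yara ∩ Zubin: 06:45-07:15, 12:45-13:00.
Kira ∩ Dmitri ∩ Yara ∩ Zubin ∩ Erik: 06:45-07:15, 12:45-13:00.
Kira ∩ Dmitri ∩ Yara ∩ Zubin ∩ Erik ∩ Arjun: 06:45-07:15, 12:45-13:00.
So the common availability across everyone is 06:45-07:15, 12:45-13:00.
No common window is at least 75 minutes long.

none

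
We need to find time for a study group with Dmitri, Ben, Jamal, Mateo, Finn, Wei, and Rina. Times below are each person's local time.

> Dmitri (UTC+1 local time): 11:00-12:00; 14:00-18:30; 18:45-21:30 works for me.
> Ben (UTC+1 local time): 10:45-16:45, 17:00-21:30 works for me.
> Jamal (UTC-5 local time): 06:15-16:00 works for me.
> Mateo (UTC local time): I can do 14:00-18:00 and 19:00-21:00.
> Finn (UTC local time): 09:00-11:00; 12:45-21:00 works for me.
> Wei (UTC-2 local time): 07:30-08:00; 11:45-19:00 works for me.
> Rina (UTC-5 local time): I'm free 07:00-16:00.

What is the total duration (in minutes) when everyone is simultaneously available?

300

Dmitri in UTC: 10:00-11:00, 13:00-17:30, 17:45-20:30 (subtract 1h to convert from UTC+1).
Ben in UTC: 09:45-15:45, 16:00-20:30 (subtract 1h to convert from UTC+1).
Jamal in UTC: 11:15-21:00 (add 5h to convert from UTC-5).
Mateo in UTC: 14:00-18:00, 19:00-21:00.
Finn in UTC: 09:00-11:00, 12:45-21:00.
Wei in UTC: 09:30-10:00, 13:45-21:00 (add 2h to convert from UTC-2).
Rina in UTC: 12:00-21:00 (add 5h to convert from UTC-5).
Dmitri ∩ Ben: 10:00-11:00, 13:00-15:45, 16:00-17:30, 17:45-20:30.
Dmitri ∩ Ben ∩ Jamal: 13:00-15:45, 16:00-17:30, 17:45-20:30.
Dmitri ∩ Ben ∩ Jamal ∩ Mateo: 14:00-15:45, 16:00-17:30, 17:45-18:00, 19:00-20:30.
Dmitri ∩ Ben ∩ Jamal ∩ Mateo ∩ Finn: 14:00-15:45, 16:00-17:30, 17:45-18:00, 19:00-20:30.
Dmitri ∩ Ben ∩ Jamal ∩ Mateo ∩ Finn ∩ Wei: 14:00-15:45, 16:00-17:30, 17:45-18:00, 19:00-20:30.
Dmitri ∩ Ben ∩ Jamal ∩ Mateo ∩ Finn ∩ Wei ∩ Rina: 14:00-15:45, 16:00-17:30, 17:45-18:00, 19:00-20:30.
Summing the common windows: 105 + 90 + 15 + 90 = 300 minutes.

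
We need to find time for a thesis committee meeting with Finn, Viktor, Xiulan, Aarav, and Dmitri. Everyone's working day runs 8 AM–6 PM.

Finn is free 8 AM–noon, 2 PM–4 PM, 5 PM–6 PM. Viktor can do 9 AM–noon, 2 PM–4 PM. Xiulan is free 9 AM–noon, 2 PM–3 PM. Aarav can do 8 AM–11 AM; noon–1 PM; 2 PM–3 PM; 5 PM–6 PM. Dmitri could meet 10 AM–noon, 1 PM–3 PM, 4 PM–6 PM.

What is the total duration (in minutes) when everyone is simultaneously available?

120

Finn ∩ Viktor: 09:00-12:00, 14:00-16:00.
Finn ∩ Viktor ∩ Xiulan: 09:00-12:00, 14:00-15:00.
Finn ∩ Viktor ∩ Xiulan ∩ Aarav: 09:00-11:00, 14:00-15:00.
Finn ∩ Viktor ∩ Xiulan ∩ Aarav ∩ Dmitri: 10:00-11:00, 14:00-15:00.
Those are the intersection windows.
Summing the common windows: 60 + 60 = 120 minutes.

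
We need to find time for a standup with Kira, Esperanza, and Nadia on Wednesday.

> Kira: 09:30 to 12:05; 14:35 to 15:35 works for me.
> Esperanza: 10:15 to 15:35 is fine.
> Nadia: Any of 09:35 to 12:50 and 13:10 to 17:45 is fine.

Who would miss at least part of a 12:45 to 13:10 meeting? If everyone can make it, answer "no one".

Kira: not fully free for 12:45-13:10. Esperanza: free for 12:45-13:10. Nadia: not fully free for 12:45-13:10.

Kira, Nadia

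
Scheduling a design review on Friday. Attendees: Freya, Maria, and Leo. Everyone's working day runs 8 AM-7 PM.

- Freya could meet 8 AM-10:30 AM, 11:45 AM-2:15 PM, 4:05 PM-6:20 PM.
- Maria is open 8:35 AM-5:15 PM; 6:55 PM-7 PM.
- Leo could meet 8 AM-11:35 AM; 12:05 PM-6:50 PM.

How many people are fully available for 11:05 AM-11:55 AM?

1

Maria can make the full 11:05-11:55 slot — that's 1.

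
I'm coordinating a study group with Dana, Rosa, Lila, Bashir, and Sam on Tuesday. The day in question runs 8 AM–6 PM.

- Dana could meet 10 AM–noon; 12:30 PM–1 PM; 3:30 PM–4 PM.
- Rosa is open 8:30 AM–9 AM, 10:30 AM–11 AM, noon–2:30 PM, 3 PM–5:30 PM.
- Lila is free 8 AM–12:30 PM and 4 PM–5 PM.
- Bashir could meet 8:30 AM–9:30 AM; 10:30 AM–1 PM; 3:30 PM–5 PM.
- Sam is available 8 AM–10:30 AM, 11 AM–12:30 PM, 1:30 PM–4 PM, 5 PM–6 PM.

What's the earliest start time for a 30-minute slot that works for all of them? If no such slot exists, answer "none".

Dana ∩ Rosa: 10:30-11:00, 12:30-13:00, 15:30-16:00.
Dana ∩ Rosa ∩ Lila: 10:30-11:00.
Dana ∩ Rosa ∩ Lila ∩ Bashir: 10:30-11:00.
Dana ∩ Rosa ∩ Lila ∩ Bashir ∩ Sam: ∅.
There is no time when everyone is free.
No common window is at least 30 minutes long.

none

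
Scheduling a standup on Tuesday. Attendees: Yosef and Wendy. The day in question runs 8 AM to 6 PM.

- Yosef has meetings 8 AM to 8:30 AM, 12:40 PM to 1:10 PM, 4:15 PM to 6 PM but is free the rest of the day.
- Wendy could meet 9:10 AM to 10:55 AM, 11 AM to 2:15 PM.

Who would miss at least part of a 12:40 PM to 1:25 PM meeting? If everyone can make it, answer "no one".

Yosef

Yosef free: 08:30-12:40, 13:10-16:15 (invert busy blocks within the working day).
Wendy free: 09:10-10:55, 11:00-14:15.
Yosef: not fully free for 12:40-13:25. Wendy: free for 12:40-13:25.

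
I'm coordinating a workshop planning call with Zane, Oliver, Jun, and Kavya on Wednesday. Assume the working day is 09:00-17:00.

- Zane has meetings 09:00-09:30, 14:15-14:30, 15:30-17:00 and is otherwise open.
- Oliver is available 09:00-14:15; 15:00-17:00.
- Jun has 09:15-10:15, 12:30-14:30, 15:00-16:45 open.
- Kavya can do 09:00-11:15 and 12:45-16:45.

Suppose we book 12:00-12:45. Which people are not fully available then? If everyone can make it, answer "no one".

Zane free: 09:30-14:15, 14:30-15:30 (invert busy blocks within the working day).
Oliver free: 09:00-14:15, 15:00-17:00.
Jun free: 09:15-10:15, 12:30-14:30, 15:00-16:45.
Kavya free: 09:00-11:15, 12:45-16:45.
Zane: free for 12:00-12:45. Oliver: free for 12:00-12:45. Jun: not fully free for 12:00-12:45. Kavya: not fully free for 12:00-12:45.

Jun, Kavya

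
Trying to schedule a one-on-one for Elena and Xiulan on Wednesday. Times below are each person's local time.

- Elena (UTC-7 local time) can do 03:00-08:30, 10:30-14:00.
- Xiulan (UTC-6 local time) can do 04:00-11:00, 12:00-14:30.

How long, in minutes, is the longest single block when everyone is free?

330

Elena in UTC: 10:00-15:30, 17:30-21:00 (add 7h to convert from UTC-7).
Xiulan in UTC: 10:00-17:00, 18:00-20:30 (add 6h to convert from UTC-6).
Elena ∩ Xiulan: 10:00-15:30, 18:00-20:30.
The longest is 10:00-15:30 at 330 minutes.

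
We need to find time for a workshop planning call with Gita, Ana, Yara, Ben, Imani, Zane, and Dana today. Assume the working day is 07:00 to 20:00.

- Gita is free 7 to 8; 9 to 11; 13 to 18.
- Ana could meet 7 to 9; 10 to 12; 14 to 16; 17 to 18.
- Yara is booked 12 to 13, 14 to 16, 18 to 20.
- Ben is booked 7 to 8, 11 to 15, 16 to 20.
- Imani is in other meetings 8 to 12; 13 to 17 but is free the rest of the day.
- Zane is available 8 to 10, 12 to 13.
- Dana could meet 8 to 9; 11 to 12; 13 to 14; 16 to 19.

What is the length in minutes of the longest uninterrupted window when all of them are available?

0

Gita free: 07:00-08:00, 09:00-11:00, 13:00-18:00.
Ana free: 07:00-09:00, 10:00-12:00, 14:00-16:00, 17:00-18:00.
Yara free: 07:00-12:00, 13:00-14:00, 16:00-18:00 (invert busy blocks within the working day).
Ben free: 08:00-11:00, 15:00-16:00 (invert busy blocks within the working day).
Imani free: 07:00-08:00, 12:00-13:00, 17:00-20:00 (invert busy blocks within the working day).
Zane free: 08:00-10:00, 12:00-13:00.
Dana free: 08:00-09:00, 11:00-12:00, 13:00-14:00, 16:00-19:00.
Gita ∩ Ana: 07:00-08:00, 10:00-11:00, 14:00-16:00, 17:00-18:00.
Gita ∩ Ana ∩ Yara: 07:00-08:00, 10:00-11:00, 17:00-18:00.
Gita ∩ Ana ∩ Yara ∩ Ben: 10:00-11:00.
Gita ∩ Ana ∩ Yara ∩ Ben ∩ Imani: ∅.
Gita ∩ Ana ∩ Yara ∩ Ben ∩ Imani ∩ Zane: ∅.
Gita ∩ Ana ∩ Yara ∩ Ben ∩ Imani ∩ Zane ∩ Dana: ∅.
There is no time when everyone is free.
No common window exists, so the longest block is 0 minutes.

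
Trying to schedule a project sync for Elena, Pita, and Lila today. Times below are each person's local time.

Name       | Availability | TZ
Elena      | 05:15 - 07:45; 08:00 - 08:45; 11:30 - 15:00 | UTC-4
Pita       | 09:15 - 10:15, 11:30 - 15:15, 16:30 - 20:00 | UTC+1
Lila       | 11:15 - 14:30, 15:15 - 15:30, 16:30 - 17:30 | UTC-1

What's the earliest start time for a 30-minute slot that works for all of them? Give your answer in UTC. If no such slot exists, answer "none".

Elena in UTC: 09:15-11:45, 12:00-12:45, 15:30-19:00 (add 4h to convert from UTC-4).
Pita in UTC: 08:15-09:15, 10:30-14:15, 15:30-19:00 (subtract 1h to convert from UTC+1).
Lila in UTC: 12:15-15:30, 16:15-16:30, 17:30-18:30 (add 1h to convert from UTC-1).
Elena ∩ Pita: 10:30-11:45, 12:00-12:45, 15:30-19:00.
Elena ∩ Pita ∩ Lila: 12:15-12:45, 16:15-16:30, 17:30-18:30.
The first common window of at least 30 minutes is 12:15-12:45, so the earliest start is 12:15.

12:15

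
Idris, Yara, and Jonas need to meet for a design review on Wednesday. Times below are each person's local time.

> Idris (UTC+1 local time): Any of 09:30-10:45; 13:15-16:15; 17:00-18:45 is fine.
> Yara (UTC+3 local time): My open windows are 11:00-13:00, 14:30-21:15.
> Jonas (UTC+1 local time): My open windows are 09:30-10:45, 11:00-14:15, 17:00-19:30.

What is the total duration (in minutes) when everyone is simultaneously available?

240

Idris in UTC: 08:30-09:45, 12:15-15:15, 16:00-17:45 (subtract 1h to convert from UTC+1).
Yara in UTC: 08:00-10:00, 11:30-18:15 (subtract 3h to convert from UTC+3).
Jonas in UTC: 08:30-09:45, 10:00-13:15, 16:00-18:30 (subtract 1h to convert from UTC+1).
Idris ∩ Yara: 08:30-09:45, 12:15-15:15, 16:00-17:45.
Idris ∩ Yara ∩ Jonas: 08:30-09:45, 12:15-13:15, 16:00-17:45.
Summing the common windows: 75 + 60 + 105 = 240 minutes.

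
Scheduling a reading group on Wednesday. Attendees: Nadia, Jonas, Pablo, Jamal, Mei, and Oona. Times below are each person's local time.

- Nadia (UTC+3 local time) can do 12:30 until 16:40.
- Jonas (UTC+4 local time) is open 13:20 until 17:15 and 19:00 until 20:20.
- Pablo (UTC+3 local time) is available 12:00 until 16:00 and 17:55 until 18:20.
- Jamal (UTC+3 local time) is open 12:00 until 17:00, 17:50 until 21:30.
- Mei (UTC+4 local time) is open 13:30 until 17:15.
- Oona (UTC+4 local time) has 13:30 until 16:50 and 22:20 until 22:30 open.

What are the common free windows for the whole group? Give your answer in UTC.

Nadia in UTC: 09:30-13:40 (subtract 3h to convert from UTC+3).
Jonas in UTC: 09:20-13:15, 15:00-16:20 (subtract 4h to convert from UTC+4).
Pablo in UTC: 09:00-13:00, 14:55-15:20 (subtract 3h to convert from UTC+3).
Jamal in UTC: 09:00-14:00, 14:50-18:30 (subtract 3h to convert from UTC+3).
Mei in UTC: 09:30-13:15 (subtract 4h to convert from UTC+4).
Oona in UTC: 09:30-12:50, 18:20-18:30 (subtract 4h to convert from UTC+4).
Nadia ∩ Jonas: 09:30-13:15.
Nadia ∩ Jonas ∩ Pablo: 09:30-13:00.
Nadia ∩ Jonas ∩ Pablo ∩ Jamal: 09:30-13:00.
Nadia ∩ Jonas ∩ Pablo ∩ Jamal ∩ Mei: 09:30-13:00.
Nadia ∩ Jonas ∩ Pablo ∩ Jamal ∩ Mei ∩ Oona: 09:30-12:50.

09:30-12:50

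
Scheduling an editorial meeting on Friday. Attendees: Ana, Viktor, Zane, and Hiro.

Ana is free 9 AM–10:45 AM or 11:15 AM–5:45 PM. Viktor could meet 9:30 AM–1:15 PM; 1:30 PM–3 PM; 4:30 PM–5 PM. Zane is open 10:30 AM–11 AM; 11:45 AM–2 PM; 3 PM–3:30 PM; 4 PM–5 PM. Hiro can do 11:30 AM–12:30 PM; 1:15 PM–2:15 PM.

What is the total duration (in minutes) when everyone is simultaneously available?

75

Ana ∩ Viktor: 09:30-10:45, 11:15-13:15, 13:30-15:00, 16:30-17:00.
Ana ∩ Viktor ∩ Zane: 10:30-10:45, 11:45-13:15, 13:30-14:00, 16:30-17:00.
Ana ∩ Viktor ∩ Zane ∩ Hiro: 11:45-12:30, 13:30-14:00.
Summing the common windows: 45 + 30 = 75 minutes.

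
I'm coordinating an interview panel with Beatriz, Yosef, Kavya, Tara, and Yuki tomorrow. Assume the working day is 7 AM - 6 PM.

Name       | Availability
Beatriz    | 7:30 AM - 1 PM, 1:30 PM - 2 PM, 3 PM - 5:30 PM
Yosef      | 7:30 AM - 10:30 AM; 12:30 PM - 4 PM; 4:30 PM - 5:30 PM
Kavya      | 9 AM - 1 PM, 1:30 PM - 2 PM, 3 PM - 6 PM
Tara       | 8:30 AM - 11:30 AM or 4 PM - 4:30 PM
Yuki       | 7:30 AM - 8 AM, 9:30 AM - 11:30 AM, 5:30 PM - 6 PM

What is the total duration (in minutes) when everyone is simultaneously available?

60

Beatriz ∩ Yosef: 07:30-10:30, 12:30-13:00, 13:30-14:00, 15:00-16:00, 16:30-17:30.
Beatriz ∩ Yosef ∩ Kavya: 09:00-10:30, 12:30-13:00, 13:30-14:00, 15:00-16:00, 16:30-17:30.
Beatriz ∩ Yosef ∩ Kavya ∩ Tara: 09:00-10:30.
Beatriz ∩ Yosef ∩ Kavya ∩ Tara ∩ Yuki: 09:30-10:30.
That's a single block of 60 minutes.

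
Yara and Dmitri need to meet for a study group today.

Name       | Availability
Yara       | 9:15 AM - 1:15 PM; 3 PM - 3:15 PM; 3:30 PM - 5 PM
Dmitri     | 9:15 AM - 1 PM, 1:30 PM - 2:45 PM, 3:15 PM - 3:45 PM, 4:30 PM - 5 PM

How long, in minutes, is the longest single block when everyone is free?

Yara ∩ Dmitri: 09:15-13:00, 15:30-15:45, 16:30-17:00.
The longest is 09:15-13:00 at 225 minutes.

225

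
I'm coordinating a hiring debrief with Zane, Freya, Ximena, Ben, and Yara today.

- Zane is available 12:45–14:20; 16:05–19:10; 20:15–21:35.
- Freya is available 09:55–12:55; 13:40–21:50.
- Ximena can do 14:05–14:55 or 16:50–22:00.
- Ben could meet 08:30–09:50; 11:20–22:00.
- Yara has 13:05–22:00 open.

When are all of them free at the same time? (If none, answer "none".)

Zane ∩ Freya: 12:45-12:55, 13:40-14:20, 16:05-19:10, 20:15-21:35.
Zane ∩ Freya ∩ Ximena: 14:05-14:20, 16:50-19:10, 20:15-21:35.
Zane ∩ Freya ∩ Ximena ∩ Ben: 14:05-14:20, 16:50-19:10, 20:15-21:35.
Zane ∩ Freya ∩ Ximena ∩ Ben ∩ Yara: 14:05-14:20, 16:50-19:10, 20:15-21:35.
Those are the intersection windows.

14:05-14:20, 16:50-19:10, 20:15-21:35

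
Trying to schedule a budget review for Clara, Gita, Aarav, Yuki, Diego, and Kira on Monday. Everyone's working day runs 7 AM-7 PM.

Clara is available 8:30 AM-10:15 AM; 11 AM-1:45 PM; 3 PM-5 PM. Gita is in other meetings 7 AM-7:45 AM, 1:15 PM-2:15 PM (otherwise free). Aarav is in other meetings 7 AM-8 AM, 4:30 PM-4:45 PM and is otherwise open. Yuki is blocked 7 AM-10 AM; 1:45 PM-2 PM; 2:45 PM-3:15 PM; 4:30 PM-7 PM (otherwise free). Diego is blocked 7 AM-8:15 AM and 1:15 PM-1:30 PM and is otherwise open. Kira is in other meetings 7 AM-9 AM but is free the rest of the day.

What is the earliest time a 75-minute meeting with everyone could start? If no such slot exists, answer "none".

11:00

Clara free: 08:30-10:15, 11:00-13:45, 15:00-17:00.
Gita free: 07:45-13:15, 14:15-19:00 (invert busy blocks within the working day).
Aarav free: 08:00-16:30, 16:45-19:00 (invert busy blocks within the working day).
Yuki free: 10:00-13:45, 14:00-14:45, 15:15-16:30 (invert busy blocks within the working day).
Diego free: 08:15-13:15, 13:30-19:00 (invert busy blocks within the working day).
Kira free: 09:00-19:00 (invert busy blocks within the working day).
Clara ∩ Gita: 08:30-10:15, 11:00-13:15, 15:00-17:00.
Clara ∩ Gita ∩ Aarav: 08:30-10:15, 11:00-13:15, 15:00-16:30, 16:45-17:00.
Clara ∩ Gita ∩ Aarav ∩ Yuki: 10:00-10:15, 11:00-13:15, 15:15-16:30.
Clara ∩ Gita ∩ Aarav ∩ Yuki ∩ Diego: 10:00-10:15, 11:00-13:15, 15:15-16:30.
Clara ∩ Gita ∩ Aarav ∩ Yuki ∩ Diego ∩ Kira: 10:00-10:15, 11:00-13:15, 15:15-16:30.
The first common window of at least 75 minutes is 11:00-13:15, so the earliest start is 11:00.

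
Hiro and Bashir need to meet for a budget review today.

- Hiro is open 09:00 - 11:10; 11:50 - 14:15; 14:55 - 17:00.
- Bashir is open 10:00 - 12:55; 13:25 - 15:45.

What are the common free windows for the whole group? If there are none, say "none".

Hiro ∩ Bashir: 10:00-11:10, 11:50-12:55, 13:25-14:15, 14:55-15:45.
Those are the intersection windows.

10:00-11:10, 11:50-12:55, 13:25-14:15, 14:55-15:45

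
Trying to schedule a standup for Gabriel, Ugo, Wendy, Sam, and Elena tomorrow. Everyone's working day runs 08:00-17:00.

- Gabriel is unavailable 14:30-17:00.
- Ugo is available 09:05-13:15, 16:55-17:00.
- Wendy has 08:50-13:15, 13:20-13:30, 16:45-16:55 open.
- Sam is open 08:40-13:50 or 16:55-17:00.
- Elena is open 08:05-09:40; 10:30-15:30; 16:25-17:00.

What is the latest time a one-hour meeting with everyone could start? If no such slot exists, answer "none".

Gabriel free: 08:00-14:30 (invert busy blocks within the working day).
Ugo free: 09:05-13:15, 16:55-17:00.
Wendy free: 08:50-13:15, 13:20-13:30, 16:45-16:55.
Sam free: 08:40-13:50, 16:55-17:00.
Elena free: 08:05-09:40, 10:30-15:30, 16:25-17:00.
Gabriel ∩ Ugo: 09:05-13:15.
Gabriel ∩ Ugo ∩ Wendy: 09:05-13:15.
Gabriel ∩ Ugo ∩ Wendy ∩ Sam: 09:05-13:15.
Gabriel ∩ Ugo ∩ Wendy ∩ Sam ∩ Elena: 09:05-09:40, 10:30-13:15.
So the common availability across everyone is 09:05-09:40, 10:30-13:15.
The last common window of at least 60 minutes is 10:30-13:15; a 60-minute meeting can start as late as 12:15 and still end by 13:15.

12:15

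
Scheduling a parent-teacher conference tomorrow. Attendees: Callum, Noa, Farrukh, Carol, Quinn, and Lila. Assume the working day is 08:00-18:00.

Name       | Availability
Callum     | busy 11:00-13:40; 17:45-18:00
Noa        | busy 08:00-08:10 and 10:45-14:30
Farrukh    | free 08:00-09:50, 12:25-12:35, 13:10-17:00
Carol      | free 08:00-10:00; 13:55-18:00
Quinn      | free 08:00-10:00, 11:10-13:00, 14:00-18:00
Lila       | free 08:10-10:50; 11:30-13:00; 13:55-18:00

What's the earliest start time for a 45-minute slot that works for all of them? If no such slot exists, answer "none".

Callum free: 08:00-11:00, 13:40-17:45 (invert busy blocks within the working day).
Noa free: 08:10-10:45, 14:30-18:00 (invert busy blocks within the working day).
Farrukh free: 08:00-09:50, 12:25-12:35, 13:10-17:00.
Carol free: 08:00-10:00, 13:55-18:00.
Quinn free: 08:00-10:00, 11:10-13:00, 14:00-18:00.
Lila free: 08:10-10:50, 11:30-13:00, 13:55-18:00.
Callum ∩ Noa: 08:10-10:45, 14:30-17:45.
Callum ∩ Noa ∩ Farrukh: 08:10-09:50, 14:30-17:00.
Callum ∩ Noa ∩ Farrukh ∩ Carol: 08:10-09:50, 14:30-17:00.
Callum ∩ Noa ∩ Farrukh ∩ Carol ∩ Quinn: 08:10-09:50, 14:30-17:00.
Callum ∩ Noa ∩ Farrukh ∩ Carol ∩ Quinn ∩ Lila: 08:10-09:50, 14:30-17:00.
The first common window of at least 45 minutes is 08:10-09:50, so the earliest start is 08:10.

08:10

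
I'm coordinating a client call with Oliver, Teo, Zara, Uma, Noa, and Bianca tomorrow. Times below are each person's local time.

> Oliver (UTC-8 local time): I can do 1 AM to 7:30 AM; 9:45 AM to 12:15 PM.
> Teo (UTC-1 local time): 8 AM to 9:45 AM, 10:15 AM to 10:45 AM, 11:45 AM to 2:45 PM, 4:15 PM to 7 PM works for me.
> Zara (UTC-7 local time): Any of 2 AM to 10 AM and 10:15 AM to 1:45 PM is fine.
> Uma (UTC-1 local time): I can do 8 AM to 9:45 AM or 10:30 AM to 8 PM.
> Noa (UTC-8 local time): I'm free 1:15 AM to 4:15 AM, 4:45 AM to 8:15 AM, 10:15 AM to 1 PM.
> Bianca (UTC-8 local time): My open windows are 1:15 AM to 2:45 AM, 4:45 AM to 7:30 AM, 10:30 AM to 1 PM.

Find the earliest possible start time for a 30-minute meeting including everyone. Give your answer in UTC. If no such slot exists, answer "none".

Oliver in UTC: 09:00-15:30, 17:45-20:15 (add 8h to convert from UTC-8).
Teo in UTC: 09:00-10:45, 11:15-11:45, 12:45-15:45, 17:15-20:00 (add 1h to convert from UTC-1).
Zara in UTC: 09:00-17:00, 17:15-20:45 (add 7h to convert from UTC-7).
Uma in UTC: 09:00-10:45, 11:30-21:00 (add 1h to convert from UTC-1).
Noa in UTC: 09:15-12:15, 12:45-16:15, 18:15-21:00 (add 8h to convert from UTC-8).
Bianca in UTC: 09:15-10:45, 12:45-15:30, 18:30-21:00 (add 8h to convert from UTC-8).
Oliver ∩ Teo: 09:00-10:45, 11:15-11:45, 12:45-15:30, 17:45-20:00.
Oliver ∩ Teo ∩ Zara: 09:00-10:45, 11:15-11:45, 12:45-15:30, 17:45-20:00.
Oliver ∩ Teo ∩ Zara ∩ Uma: 09:00-10:45, 11:30-11:45, 12:45-15:30, 17:45-20:00.
Oliver ∩ Teo ∩ Zara ∩ Uma ∩ Noa: 09:15-10:45, 11:30-11:45, 12:45-15:30, 18:15-20:00.
Oliver ∩ Teo ∩ Zara ∩ Uma ∩ Noa ∩ Bianca: 09:15-10:45, 12:45-15:30, 18:30-20:00.
So the common availability across everyone is 09:15-10:45, 12:45-15:30, 18:30-20:00.
The first common window of at least 30 minutes is 09:15-10:45, so the earliest start is 09:15.

09:15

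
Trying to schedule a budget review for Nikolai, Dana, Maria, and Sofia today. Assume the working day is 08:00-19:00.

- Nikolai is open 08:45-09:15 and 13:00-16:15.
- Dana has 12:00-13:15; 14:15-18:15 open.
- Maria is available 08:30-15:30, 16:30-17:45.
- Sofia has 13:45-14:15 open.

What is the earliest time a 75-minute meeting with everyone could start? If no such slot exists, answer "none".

none

Nikolai ∩ Dana: 13:00-13:15, 14:15-16:15.
Nikolai ∩ Dana ∩ Maria: 13:00-13:15, 14:15-15:30.
Nikolai ∩ Dana ∩ Maria ∩ Sofia: ∅.
There is no time when everyone is free.
No common window is at least 75 minutes long.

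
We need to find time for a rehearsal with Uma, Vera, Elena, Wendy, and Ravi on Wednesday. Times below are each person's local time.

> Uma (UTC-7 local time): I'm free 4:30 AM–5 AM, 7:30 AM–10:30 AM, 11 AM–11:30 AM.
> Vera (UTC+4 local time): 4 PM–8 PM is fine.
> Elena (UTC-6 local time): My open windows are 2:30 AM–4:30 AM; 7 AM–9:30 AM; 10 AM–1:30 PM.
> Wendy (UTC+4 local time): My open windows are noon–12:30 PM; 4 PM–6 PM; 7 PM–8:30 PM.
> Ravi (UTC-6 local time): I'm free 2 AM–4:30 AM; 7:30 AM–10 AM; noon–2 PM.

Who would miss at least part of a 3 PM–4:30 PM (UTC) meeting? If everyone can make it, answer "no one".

Uma in UTC: 11:30-12:00, 14:30-17:30, 18:00-18:30 (add 7h to convert from UTC-7).
Vera in UTC: 12:00-16:00 (subtract 4h to convert from UTC+4).
Elena in UTC: 08:30-10:30, 13:00-15:30, 16:00-19:30 (add 6h to convert from UTC-6).
Wendy in UTC: 08:00-08:30, 12:00-14:00, 15:00-16:30 (subtract 4h to convert from UTC+4).
Ravi in UTC: 08:00-10:30, 13:30-16:00, 18:00-20:00 (add 6h to convert from UTC-6).
Uma: free for 15:00-16:30. Vera: not fully free for 15:00-16:30. Elena: not fully free for 15:00-16:30. Wendy: free for 15:00-16:30. Ravi: not fully free for 15:00-16:30.

Elena, Ravi, Vera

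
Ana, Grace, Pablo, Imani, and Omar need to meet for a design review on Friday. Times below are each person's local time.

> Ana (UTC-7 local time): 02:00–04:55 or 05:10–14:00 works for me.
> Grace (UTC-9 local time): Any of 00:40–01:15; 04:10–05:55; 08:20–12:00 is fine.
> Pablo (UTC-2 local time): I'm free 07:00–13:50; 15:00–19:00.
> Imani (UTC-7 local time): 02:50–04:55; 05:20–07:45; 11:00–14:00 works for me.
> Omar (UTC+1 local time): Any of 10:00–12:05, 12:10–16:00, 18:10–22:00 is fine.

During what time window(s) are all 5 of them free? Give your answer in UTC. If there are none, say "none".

09:50-10:15, 13:10-14:45, 18:00-21:00

Ana in UTC: 09:00-11:55, 12:10-21:00 (add 7h to convert from UTC-7).
Grace in UTC: 09:40-10:15, 13:10-14:55, 17:20-21:00 (add 9h to convert from UTC-9).
Pablo in UTC: 09:00-15:50, 17:00-21:00 (add 2h to convert from UTC-2).
Imani in UTC: 09:50-11:55, 12:20-14:45, 18:00-21:00 (add 7h to convert from UTC-7).
Omar in UTC: 09:00-11:05, 11:10-15:00, 17:10-21:00 (subtract 1h to convert from UTC+1).
Ana ∩ Grace: 09:40-10:15, 13:10-14:55, 17:20-21:00.
Ana ∩ Grace ∩ Pablo: 09:40-10:15, 13:10-14:55, 17:20-21:00.
Ana ∩ Grace ∩ Pablo ∩ Imani: 09:50-10:15, 13:10-14:45, 18:00-21:00.
Ana ∩ Grace ∩ Pablo ∩ Imani ∩ Omar: 09:50-10:15, 13:10-14:45, 18:00-21:00.
So the common availability across everyone is 09:50-10:15, 13:10-14:45, 18:00-21:00.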